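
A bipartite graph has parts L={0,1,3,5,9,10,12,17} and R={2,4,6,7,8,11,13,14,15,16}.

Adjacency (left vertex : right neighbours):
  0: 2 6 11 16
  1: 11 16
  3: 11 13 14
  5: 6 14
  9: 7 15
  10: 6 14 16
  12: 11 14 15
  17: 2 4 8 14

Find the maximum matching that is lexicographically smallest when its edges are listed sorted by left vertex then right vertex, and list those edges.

|M| = 8 (so the lex-smallest maximum matching has 8 edges)
process left vertices in ascending order; for each, take the smallest-labelled available neighbour that still permits 8 edges overall, or leave it unmatched if none does
lex-smallest matching: {0-2, 1-11, 3-13, 5-6, 9-7, 10-14, 12-15, 17-4}

Lex-smallest maximum matching: {(0,2), (1,11), (3,13), (5,6), (9,7), (10,14), (12,15), (17,4)}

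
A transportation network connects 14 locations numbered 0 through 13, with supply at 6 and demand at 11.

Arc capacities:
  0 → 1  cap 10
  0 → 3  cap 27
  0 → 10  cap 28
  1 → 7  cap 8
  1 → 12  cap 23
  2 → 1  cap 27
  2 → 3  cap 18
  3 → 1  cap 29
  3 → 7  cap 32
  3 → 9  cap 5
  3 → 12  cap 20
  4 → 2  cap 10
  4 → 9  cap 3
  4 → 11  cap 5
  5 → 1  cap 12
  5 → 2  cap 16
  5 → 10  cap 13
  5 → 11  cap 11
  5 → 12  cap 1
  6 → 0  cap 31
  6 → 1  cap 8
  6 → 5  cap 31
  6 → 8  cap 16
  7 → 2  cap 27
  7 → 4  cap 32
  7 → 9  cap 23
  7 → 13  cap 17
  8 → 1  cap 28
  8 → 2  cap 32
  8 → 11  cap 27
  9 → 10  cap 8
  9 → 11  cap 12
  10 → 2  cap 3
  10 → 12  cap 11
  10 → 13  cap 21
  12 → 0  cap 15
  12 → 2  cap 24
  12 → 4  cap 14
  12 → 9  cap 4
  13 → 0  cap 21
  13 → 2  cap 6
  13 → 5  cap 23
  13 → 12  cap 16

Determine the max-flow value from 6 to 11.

Maximum flow value: 44

augment #1: 6→5→11 bottleneck 11, total now 11
augment #2: 6→8→11 bottleneck 16, total now 27
augment #3: 6→0→3→9→11 bottleneck 5, total now 32
augment #4: 6→1→7→4→11 bottleneck 5, total now 37
augment #5: 6→1→7→9→11 bottleneck 3, total now 40
augment #6: 6→5→12→9→11 bottleneck 1, total now 41
augment #7: 6→0→1→12→9→11 bottleneck 3, total now 44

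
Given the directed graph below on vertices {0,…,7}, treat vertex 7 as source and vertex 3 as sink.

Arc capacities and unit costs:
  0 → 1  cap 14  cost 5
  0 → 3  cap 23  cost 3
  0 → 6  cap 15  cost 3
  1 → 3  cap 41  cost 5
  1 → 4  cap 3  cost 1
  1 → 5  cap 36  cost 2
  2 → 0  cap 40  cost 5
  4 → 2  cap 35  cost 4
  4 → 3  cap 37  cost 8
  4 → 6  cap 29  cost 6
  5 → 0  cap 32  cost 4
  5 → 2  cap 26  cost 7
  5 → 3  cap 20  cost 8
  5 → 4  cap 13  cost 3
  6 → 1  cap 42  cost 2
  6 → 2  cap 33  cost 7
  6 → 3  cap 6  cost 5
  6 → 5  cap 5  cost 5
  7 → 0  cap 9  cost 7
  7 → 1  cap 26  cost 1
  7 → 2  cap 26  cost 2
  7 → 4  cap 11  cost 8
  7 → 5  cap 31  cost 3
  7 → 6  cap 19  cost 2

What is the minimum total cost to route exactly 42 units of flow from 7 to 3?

Minimum cost for 42 units: 288

shortest-cost path #1: 7→1→3 push 26 @ unit cost 6 (adds 156)
shortest-cost path #2: 7→6→3 push 6 @ unit cost 7 (adds 42)
shortest-cost path #3: 7→6→1→3 push 10 @ unit cost 9 (adds 90)
total cost = 288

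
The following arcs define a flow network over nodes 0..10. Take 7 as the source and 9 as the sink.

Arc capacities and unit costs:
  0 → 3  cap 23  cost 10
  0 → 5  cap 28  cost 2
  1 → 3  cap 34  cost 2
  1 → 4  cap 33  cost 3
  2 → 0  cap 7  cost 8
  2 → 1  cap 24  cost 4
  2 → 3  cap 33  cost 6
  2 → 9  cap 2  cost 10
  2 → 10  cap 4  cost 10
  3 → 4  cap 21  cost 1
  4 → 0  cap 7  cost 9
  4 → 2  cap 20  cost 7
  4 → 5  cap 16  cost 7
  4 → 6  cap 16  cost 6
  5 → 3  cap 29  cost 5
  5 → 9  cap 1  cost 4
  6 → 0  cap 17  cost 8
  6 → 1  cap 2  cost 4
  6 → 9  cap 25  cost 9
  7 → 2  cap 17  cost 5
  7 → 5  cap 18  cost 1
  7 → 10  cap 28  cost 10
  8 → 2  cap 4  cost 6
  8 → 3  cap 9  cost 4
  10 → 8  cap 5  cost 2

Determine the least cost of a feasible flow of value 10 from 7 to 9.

shortest-cost path #1: 7→5→9 push 1 @ unit cost 5 (adds 5)
shortest-cost path #2: 7→2→9 push 2 @ unit cost 15 (adds 30)
shortest-cost path #3: 7→5→3→4→6→9 push 7 @ unit cost 22 (adds 154)
total cost = 189

Minimum cost for 10 units: 189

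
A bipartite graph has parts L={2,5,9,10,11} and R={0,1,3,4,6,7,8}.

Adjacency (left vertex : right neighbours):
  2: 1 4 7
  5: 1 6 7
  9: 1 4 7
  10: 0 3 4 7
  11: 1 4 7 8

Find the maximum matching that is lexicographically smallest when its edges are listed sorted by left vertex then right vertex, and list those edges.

Lex-smallest maximum matching: {(2,1), (5,6), (9,4), (10,0), (11,7)}

|M| = 5 (so the lex-smallest maximum matching has 5 edges)
process left vertices in ascending order; for each, take the smallest-labelled available neighbour that still permits 5 edges overall, or leave it unmatched if none does
lex-smallest matching: {2-1, 5-6, 9-4, 10-0, 11-7}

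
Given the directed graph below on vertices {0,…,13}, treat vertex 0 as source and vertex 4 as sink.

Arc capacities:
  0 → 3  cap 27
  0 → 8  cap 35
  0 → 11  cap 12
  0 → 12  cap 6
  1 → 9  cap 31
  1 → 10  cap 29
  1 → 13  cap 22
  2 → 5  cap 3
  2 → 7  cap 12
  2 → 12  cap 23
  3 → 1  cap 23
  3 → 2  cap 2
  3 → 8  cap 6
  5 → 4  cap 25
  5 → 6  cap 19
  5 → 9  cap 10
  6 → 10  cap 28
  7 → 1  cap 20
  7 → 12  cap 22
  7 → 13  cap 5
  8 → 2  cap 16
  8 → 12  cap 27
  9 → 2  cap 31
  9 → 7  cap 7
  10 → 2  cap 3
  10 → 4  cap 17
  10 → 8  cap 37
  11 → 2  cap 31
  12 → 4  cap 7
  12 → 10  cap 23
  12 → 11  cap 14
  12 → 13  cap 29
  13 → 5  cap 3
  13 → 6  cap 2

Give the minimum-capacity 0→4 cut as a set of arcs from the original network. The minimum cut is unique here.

augment #1: 0→12→4 push 6
augment #2: 0→8→12→4 push 1
augment #3: 0→3→1→10→4 push 17
augment #4: 0→3→2→5→4 push 2
augment #5: 0→8→2→5→4 push 1
augment #6: 0→3→1→13→5→4 push 3
max flow = 30; residual-reachable set from 0 gives S-side
cut edges (S→T): {(2,5), (10,4), (12,4), (13,5)} total cap 30

Min-cut arcs: {(2,5), (10,4), (12,4), (13,5)} (total capacity 30)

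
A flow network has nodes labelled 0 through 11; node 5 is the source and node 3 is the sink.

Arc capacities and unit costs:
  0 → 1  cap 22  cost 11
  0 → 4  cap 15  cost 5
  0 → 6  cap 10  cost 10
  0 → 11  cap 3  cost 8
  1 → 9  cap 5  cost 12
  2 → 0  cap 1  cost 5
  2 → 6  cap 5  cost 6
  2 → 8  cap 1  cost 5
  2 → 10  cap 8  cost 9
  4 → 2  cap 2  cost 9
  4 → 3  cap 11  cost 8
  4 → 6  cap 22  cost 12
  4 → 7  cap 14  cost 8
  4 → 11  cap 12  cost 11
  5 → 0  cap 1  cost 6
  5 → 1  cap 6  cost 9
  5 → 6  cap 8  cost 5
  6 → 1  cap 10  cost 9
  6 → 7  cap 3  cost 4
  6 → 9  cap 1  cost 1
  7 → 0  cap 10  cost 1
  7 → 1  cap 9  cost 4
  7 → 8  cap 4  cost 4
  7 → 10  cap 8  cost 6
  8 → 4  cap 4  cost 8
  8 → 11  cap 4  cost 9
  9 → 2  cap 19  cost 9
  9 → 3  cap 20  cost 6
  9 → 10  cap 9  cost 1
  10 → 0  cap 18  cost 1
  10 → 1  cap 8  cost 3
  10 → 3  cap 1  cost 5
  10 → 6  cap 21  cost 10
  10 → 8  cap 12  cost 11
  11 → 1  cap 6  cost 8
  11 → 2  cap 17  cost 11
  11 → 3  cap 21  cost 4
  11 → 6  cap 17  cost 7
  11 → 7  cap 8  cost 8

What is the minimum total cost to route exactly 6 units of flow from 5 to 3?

shortest-cost path #1: 5→6→9→3 push 1 @ unit cost 12 (adds 12)
shortest-cost path #2: 5→0→11→3 push 1 @ unit cost 18 (adds 18)
shortest-cost path #3: 5→6→7→10→3 push 1 @ unit cost 20 (adds 20)
shortest-cost path #4: 5→6→7→0→11→3 push 2 @ unit cost 22 (adds 44)
shortest-cost path #5: 5→1→9→3 push 1 @ unit cost 27 (adds 27)
total cost = 121

Minimum cost for 6 units: 121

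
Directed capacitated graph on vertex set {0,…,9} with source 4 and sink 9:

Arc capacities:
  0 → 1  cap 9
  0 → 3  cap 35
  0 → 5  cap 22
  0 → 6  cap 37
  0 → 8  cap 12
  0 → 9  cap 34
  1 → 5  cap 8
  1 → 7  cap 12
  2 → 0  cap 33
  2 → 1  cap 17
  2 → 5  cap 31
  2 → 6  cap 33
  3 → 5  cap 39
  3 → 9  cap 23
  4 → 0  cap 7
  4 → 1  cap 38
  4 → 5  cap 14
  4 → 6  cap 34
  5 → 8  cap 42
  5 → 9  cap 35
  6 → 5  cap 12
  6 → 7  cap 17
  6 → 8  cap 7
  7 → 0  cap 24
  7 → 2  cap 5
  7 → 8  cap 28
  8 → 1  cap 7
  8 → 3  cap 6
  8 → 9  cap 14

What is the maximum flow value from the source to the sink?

Maximum flow value: 75

augment #1: 4→0→9 bottleneck 7, total now 7
augment #2: 4→5→9 bottleneck 14, total now 21
augment #3: 4→1→5→9 bottleneck 8, total now 29
augment #4: 4→6→5→9 bottleneck 12, total now 41
augment #5: 4→6→8→9 bottleneck 7, total now 48
augment #6: 4→1→7→0→9 bottleneck 12, total now 60
augment #7: 4→6→7→0→9 bottleneck 12, total now 72
augment #8: 4→6→7→8→9 bottleneck 3, total now 75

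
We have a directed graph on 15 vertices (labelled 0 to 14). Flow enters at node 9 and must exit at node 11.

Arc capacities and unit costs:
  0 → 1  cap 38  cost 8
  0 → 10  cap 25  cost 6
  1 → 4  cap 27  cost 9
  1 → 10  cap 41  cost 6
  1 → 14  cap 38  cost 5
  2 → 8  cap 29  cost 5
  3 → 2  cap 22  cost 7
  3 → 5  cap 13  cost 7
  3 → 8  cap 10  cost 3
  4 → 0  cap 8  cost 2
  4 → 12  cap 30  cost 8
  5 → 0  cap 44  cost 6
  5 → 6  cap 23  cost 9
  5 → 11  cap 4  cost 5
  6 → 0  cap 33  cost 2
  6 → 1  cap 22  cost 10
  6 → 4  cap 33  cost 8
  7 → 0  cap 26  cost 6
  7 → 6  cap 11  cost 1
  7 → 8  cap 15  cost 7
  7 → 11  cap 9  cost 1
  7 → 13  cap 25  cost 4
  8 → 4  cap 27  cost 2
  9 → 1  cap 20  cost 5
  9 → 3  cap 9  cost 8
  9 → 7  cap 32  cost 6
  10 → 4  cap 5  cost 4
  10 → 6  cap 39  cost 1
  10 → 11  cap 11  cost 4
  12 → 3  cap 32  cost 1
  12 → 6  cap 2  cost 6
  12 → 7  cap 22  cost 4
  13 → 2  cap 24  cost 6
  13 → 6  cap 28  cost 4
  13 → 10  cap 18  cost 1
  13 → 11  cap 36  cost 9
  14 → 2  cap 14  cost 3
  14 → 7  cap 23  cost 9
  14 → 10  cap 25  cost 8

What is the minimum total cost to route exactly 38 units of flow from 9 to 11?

shortest-cost path #1: 9→7→11 push 9 @ unit cost 7 (adds 63)
shortest-cost path #2: 9→1→10→11 push 11 @ unit cost 15 (adds 165)
shortest-cost path #3: 9→7→13→11 push 18 @ unit cost 19 (adds 342)
total cost = 570

Minimum cost for 38 units: 570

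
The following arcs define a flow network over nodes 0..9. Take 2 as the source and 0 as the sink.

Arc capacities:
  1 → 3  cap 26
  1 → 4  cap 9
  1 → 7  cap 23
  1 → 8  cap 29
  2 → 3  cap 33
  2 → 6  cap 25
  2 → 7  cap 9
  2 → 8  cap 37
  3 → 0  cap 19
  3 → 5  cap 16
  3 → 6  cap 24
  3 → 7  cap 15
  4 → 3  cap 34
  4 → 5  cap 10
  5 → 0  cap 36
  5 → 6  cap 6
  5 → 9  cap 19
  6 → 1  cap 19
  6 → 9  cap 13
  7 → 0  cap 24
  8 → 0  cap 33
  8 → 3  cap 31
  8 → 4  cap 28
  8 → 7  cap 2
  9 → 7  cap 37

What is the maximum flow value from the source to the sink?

augment #1: 2→3→0 bottleneck 19, total now 19
augment #2: 2→7→0 bottleneck 9, total now 28
augment #3: 2→8→0 bottleneck 33, total now 61
augment #4: 2→3→5→0 bottleneck 14, total now 75
augment #5: 2→8→7→0 bottleneck 2, total now 77
augment #6: 2→6→1→7→0 bottleneck 13, total now 90
augment #7: 2→8→3→5→0 bottleneck 2, total now 92
augment #8: 2→6→1→4→5→0 bottleneck 6, total now 98
augment #9: 2→6→9→7→1→4→5→0 bottleneck 3, total now 101
augment #10: 2→6→9→7→8→4→5→0 bottleneck 1, total now 102

Maximum flow value: 102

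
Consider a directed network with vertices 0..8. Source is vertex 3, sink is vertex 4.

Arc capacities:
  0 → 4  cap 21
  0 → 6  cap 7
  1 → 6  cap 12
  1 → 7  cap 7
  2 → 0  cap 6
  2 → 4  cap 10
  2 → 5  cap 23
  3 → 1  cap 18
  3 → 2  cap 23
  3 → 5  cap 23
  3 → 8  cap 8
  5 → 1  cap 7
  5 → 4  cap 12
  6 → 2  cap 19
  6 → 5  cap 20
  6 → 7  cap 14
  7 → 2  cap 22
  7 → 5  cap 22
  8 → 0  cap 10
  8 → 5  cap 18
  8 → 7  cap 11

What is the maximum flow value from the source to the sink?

augment #1: 3→2→4 bottleneck 10, total now 10
augment #2: 3→5→4 bottleneck 12, total now 22
augment #3: 3→2→0→4 bottleneck 6, total now 28
augment #4: 3→8→0→4 bottleneck 8, total now 36

Maximum flow value: 36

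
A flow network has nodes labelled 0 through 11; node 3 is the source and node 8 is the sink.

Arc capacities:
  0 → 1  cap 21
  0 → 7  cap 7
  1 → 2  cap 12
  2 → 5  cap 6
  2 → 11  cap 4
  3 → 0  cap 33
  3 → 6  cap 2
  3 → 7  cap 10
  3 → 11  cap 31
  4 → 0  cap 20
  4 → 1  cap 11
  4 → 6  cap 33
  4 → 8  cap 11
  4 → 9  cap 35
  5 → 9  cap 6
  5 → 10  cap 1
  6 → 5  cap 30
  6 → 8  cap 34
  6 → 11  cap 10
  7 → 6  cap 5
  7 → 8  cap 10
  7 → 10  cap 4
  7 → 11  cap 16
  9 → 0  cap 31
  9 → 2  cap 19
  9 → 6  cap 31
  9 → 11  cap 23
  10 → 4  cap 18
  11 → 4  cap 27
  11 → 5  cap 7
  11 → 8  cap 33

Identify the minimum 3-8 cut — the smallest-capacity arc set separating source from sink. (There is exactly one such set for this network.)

augment #1: 3→6→8 push 2
augment #2: 3→7→8 push 10
augment #3: 3→11→8 push 31
augment #4: 3→0→7→6→8 push 5
augment #5: 3→0→7→11→8 push 2
augment #6: 3→0→1→2→11→4→8 push 4
augment #7: 3→0→1→2→5→9→6→8 push 6
max flow = 60; residual-reachable set from 3 gives S-side
cut edges (S→T): {(0,7), (2,5), (2,11), (3,6), (3,7), (3,11)} total cap 60

Min-cut arcs: {(0,7), (2,5), (2,11), (3,6), (3,7), (3,11)} (total capacity 60)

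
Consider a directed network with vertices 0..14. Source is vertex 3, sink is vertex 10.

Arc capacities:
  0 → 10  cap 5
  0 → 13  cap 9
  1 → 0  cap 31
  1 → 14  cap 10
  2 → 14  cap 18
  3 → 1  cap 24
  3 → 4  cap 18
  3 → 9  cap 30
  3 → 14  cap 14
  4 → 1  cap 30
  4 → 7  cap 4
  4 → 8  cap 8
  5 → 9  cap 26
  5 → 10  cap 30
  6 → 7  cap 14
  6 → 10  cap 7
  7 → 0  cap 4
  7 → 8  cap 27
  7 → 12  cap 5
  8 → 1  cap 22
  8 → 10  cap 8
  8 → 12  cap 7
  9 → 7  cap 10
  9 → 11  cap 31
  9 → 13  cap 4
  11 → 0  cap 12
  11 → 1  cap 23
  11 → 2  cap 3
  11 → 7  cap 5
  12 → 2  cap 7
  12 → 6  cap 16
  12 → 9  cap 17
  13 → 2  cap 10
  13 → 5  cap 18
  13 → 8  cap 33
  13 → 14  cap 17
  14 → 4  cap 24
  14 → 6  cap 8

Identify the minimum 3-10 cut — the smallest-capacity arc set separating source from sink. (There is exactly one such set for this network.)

Min-cut arcs: {(0,10), (0,13), (6,10), (8,10), (9,13)} (total capacity 33)

augment #1: 3→1→0→10 push 5
augment #2: 3→4→8→10 push 8
augment #3: 3→14→6→10 push 7
augment #4: 3→9→13→5→10 push 4
augment #5: 3→1→0→13→5→10 push 9
max flow = 33; residual-reachable set from 3 gives S-side
cut edges (S→T): {(0,10), (0,13), (6,10), (8,10), (9,13)} total cap 33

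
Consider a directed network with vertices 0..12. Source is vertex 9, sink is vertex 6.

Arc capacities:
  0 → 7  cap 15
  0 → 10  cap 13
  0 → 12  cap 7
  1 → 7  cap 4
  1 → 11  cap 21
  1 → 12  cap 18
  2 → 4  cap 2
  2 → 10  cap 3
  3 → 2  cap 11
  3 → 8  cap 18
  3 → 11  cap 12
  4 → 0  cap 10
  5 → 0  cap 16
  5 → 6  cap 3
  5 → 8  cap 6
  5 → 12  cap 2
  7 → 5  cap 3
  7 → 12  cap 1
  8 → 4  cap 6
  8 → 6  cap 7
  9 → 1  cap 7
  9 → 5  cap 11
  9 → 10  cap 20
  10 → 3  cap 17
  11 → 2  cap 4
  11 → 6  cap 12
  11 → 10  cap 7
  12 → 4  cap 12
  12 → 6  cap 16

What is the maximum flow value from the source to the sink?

augment #1: 9→5→6 bottleneck 3, total now 3
augment #2: 9→1→11→6 bottleneck 7, total now 10
augment #3: 9→5→8→6 bottleneck 6, total now 16
augment #4: 9→5→12→6 bottleneck 2, total now 18
augment #5: 9→10→3→8→6 bottleneck 1, total now 19
augment #6: 9→10→3→11→6 bottleneck 5, total now 24
augment #7: 9→10→3→11→1→12→6 bottleneck 7, total now 31
augment #8: 9→10→3→2→4→0→12→6 bottleneck 2, total now 33
augment #9: 9→10→3→8→4→0→12→6 bottleneck 2, total now 35

Maximum flow value: 35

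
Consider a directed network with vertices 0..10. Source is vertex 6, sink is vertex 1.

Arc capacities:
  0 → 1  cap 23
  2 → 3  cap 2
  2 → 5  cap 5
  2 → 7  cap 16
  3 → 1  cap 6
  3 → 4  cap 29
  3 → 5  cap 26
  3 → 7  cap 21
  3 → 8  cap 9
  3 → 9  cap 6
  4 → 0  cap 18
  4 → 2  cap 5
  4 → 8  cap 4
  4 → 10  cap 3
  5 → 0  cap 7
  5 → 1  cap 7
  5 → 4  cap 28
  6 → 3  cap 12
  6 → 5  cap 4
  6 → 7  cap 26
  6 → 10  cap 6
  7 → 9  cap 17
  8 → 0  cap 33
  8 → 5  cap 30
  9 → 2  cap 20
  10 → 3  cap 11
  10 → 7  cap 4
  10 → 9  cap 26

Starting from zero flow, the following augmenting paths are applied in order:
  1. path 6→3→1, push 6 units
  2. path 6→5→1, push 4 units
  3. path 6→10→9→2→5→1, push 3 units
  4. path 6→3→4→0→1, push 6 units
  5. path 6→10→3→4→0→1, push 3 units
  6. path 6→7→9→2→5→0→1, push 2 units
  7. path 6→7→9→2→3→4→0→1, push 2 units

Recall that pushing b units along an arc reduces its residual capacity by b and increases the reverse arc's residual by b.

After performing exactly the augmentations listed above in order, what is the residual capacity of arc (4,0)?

after path 1 (6→3→1, push 6): res(4,0)=18
after path 2 (6→5→1, push 4): res(4,0)=18
after path 3 (6→10→9→2→5→1, push 3): res(4,0)=18
after path 4 (6→3→4→0→1, push 6): res(4,0)=12
after path 5 (6→10→3→4→0→1, push 3): res(4,0)=9
after path 6 (6→7→9→2→5→0→1, push 2): res(4,0)=9
after path 7 (6→7→9→2→3→4→0→1, push 2): res(4,0)=7

Residual capacity of (4,0): 7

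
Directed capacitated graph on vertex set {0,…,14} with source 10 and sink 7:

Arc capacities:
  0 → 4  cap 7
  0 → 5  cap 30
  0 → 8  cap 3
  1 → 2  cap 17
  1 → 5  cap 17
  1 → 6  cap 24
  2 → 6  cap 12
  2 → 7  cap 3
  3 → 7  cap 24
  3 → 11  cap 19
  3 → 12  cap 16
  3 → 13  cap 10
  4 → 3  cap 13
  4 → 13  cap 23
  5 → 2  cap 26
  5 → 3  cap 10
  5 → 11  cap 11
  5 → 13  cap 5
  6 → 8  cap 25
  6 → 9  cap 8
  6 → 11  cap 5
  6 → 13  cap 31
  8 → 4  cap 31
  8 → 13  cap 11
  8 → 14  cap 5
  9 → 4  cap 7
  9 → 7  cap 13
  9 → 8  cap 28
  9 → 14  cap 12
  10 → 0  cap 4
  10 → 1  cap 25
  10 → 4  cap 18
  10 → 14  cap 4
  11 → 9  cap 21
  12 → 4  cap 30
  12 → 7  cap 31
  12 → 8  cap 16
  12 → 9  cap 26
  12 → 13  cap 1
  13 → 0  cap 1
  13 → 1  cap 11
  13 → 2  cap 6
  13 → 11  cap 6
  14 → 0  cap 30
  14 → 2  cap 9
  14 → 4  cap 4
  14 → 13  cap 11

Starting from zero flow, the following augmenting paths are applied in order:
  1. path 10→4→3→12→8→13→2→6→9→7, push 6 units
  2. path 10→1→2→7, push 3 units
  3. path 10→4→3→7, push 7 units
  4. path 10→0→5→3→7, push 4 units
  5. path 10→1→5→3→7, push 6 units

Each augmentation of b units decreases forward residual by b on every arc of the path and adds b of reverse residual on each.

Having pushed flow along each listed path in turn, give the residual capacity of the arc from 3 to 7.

after path 1 (10→4→3→12→8→13→2→6→9→7, push 6): res(3,7)=24
after path 2 (10→1→2→7, push 3): res(3,7)=24
after path 3 (10→4→3→7, push 7): res(3,7)=17
after path 4 (10→0→5→3→7, push 4): res(3,7)=13
after path 5 (10→1→5→3→7, push 6): res(3,7)=7

Residual capacity of (3,7): 7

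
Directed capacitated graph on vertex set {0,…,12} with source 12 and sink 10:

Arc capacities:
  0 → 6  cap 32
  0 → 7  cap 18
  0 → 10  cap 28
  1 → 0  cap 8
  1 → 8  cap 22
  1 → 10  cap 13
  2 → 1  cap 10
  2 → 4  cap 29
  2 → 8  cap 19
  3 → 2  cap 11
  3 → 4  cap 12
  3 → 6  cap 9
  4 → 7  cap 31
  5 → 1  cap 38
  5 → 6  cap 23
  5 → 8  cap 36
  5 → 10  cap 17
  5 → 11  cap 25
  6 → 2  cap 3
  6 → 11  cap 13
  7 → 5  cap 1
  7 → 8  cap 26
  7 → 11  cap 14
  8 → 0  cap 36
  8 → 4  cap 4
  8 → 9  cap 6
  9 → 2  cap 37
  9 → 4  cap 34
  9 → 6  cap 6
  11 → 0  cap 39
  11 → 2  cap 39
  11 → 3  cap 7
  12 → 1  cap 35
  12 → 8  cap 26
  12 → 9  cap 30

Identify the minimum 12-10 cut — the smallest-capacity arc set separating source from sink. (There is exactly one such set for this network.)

augment #1: 12→1→10 push 13
augment #2: 12→1→0→10 push 8
augment #3: 12→8→0→10 push 20
augment #4: 12→8→0→7→5→10 push 1
max flow = 42; residual-reachable set from 12 gives S-side
cut edges (S→T): {(0,10), (1,10), (7,5)} total cap 42

Min-cut arcs: {(0,10), (1,10), (7,5)} (total capacity 42)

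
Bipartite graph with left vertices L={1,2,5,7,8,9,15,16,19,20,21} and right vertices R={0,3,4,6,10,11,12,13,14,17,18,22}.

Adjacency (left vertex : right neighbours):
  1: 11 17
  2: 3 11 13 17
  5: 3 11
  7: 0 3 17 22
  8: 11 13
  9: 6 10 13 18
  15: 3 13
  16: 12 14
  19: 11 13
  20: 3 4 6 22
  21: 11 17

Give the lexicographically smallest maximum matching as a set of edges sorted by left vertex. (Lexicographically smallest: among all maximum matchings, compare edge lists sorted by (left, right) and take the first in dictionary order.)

|M| = 8 (so the lex-smallest maximum matching has 8 edges)
process left vertices in ascending order; for each, take the smallest-labelled available neighbour that still permits 8 edges overall, or leave it unmatched if none does
lex-smallest matching: {1-11, 2-3, 7-0, 8-13, 9-6, 16-12, 20-4, 21-17}

Lex-smallest maximum matching: {(1,11), (2,3), (7,0), (8,13), (9,6), (16,12), (20,4), (21,17)}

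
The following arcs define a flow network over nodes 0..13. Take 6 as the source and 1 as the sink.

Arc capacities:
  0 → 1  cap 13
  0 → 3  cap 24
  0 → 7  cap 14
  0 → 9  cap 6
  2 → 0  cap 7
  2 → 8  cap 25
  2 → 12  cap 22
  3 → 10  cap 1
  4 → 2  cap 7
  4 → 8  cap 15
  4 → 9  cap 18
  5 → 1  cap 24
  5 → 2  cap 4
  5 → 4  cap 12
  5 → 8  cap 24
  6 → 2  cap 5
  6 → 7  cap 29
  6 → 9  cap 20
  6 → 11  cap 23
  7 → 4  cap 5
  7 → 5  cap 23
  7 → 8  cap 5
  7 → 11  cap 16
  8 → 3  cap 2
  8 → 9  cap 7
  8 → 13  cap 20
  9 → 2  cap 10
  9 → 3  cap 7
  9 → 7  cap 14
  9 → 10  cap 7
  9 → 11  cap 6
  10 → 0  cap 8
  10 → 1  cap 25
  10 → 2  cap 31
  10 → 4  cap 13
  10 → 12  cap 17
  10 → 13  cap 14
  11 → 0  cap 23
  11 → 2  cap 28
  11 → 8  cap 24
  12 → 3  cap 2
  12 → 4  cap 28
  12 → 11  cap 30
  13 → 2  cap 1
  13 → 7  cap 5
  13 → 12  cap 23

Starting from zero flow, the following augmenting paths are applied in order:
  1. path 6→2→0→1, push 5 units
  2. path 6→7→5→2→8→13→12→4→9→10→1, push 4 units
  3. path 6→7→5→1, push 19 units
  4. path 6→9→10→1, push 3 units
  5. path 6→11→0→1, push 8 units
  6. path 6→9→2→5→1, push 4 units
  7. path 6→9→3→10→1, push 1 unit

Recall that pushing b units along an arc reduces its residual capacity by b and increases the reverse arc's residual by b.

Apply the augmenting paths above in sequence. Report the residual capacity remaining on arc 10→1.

Residual capacity of (10,1): 17

after path 1 (6→2→0→1, push 5): res(10,1)=25
after path 2 (6→7→5→2→8→13→12→4→9→10→1, push 4): res(10,1)=21
after path 3 (6→7→5→1, push 19): res(10,1)=21
after path 4 (6→9→10→1, push 3): res(10,1)=18
after path 5 (6→11→0→1, push 8): res(10,1)=18
after path 6 (6→9→2→5→1, push 4): res(10,1)=18
after path 7 (6→9→3→10→1, push 1): res(10,1)=17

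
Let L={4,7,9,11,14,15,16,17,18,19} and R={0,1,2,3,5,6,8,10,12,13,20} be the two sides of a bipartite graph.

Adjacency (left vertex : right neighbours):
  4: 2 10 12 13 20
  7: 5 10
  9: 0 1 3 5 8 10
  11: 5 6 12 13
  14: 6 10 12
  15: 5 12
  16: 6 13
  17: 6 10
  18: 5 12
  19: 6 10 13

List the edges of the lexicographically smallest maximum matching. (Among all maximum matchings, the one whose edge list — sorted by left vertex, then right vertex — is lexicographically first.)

|M| = 7 (so the lex-smallest maximum matching has 7 edges)
process left vertices in ascending order; for each, take the smallest-labelled available neighbour that still permits 7 edges overall, or leave it unmatched if none does
lex-smallest matching: {4-2, 7-5, 9-0, 11-6, 14-10, 15-12, 16-13}

Lex-smallest maximum matching: {(4,2), (7,5), (9,0), (11,6), (14,10), (15,12), (16,13)}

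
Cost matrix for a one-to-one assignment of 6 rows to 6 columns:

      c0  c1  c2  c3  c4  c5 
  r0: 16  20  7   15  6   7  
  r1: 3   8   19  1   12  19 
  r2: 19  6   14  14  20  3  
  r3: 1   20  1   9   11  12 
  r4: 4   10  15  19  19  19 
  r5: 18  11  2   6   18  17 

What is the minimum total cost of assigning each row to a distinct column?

optimal assignment: row0→col4 (cost 6), row1→col3 (cost 1), row2→col5 (cost 3), row3→col0 (cost 1), row4→col1 (cost 10), row5→col2 (cost 2)
total = 6 + 1 + 3 + 1 + 10 + 2 = 23

Minimum assignment cost: 23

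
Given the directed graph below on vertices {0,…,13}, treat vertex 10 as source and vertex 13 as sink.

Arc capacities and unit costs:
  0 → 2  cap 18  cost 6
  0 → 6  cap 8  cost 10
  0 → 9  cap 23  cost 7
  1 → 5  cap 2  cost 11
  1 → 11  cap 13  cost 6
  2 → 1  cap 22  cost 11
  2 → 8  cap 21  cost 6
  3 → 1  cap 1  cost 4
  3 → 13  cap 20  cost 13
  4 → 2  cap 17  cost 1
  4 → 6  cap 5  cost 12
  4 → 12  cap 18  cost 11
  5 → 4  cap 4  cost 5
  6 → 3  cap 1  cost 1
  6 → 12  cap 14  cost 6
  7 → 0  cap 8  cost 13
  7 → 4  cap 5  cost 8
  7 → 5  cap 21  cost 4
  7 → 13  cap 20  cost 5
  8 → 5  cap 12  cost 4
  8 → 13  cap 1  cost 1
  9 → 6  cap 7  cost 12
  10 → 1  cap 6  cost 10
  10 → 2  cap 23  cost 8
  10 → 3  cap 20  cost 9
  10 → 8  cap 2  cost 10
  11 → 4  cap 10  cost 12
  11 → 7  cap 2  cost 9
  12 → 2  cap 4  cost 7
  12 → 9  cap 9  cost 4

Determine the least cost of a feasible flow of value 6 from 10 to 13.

Minimum cost for 6 units: 121

shortest-cost path #1: 10→8→13 push 1 @ unit cost 11 (adds 11)
shortest-cost path #2: 10→3→13 push 5 @ unit cost 22 (adds 110)
total cost = 121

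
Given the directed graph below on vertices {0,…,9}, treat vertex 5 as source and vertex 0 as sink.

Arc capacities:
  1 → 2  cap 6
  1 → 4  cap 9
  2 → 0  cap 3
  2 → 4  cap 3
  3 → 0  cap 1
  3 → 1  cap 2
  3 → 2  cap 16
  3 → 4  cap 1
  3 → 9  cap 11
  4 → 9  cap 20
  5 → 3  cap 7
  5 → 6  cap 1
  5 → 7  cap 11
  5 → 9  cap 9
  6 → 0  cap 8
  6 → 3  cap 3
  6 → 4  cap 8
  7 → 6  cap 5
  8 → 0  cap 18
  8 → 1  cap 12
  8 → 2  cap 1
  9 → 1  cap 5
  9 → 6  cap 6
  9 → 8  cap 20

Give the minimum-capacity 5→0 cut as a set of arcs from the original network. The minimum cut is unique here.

Min-cut arcs: {(5,3), (5,6), (5,9), (7,6)} (total capacity 22)

augment #1: 5→3→0 push 1
augment #2: 5→6→0 push 1
augment #3: 5→3→2→0 push 3
augment #4: 5→7→6→0 push 5
augment #5: 5→9→6→0 push 2
augment #6: 5→9→8→0 push 7
augment #7: 5→3→9→8→0 push 3
max flow = 22; residual-reachable set from 5 gives S-side
cut edges (S→T): {(5,3), (5,6), (5,9), (7,6)} total cap 22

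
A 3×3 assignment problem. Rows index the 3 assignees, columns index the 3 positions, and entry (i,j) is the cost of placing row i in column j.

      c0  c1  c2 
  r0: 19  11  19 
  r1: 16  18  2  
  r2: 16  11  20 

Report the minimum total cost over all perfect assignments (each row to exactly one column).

Minimum assignment cost: 29

optimal assignment: row0→col1 (cost 11), row1→col2 (cost 2), row2→col0 (cost 16)
total = 11 + 2 + 16 = 29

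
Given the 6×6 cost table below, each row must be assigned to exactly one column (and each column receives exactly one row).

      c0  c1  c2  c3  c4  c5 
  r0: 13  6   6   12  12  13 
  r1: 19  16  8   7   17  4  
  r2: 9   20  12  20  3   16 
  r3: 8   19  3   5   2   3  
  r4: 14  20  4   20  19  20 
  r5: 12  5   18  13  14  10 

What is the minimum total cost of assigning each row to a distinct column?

Minimum assignment cost: 34

one of 2 optimal assignments: row0→col0 (cost 13), row1→col5 (cost 4), row2→col4 (cost 3), row3→col3 (cost 5), row4→col2 (cost 4), row5→col1 (cost 5)
total = 13 + 4 + 3 + 5 + 4 + 5 = 34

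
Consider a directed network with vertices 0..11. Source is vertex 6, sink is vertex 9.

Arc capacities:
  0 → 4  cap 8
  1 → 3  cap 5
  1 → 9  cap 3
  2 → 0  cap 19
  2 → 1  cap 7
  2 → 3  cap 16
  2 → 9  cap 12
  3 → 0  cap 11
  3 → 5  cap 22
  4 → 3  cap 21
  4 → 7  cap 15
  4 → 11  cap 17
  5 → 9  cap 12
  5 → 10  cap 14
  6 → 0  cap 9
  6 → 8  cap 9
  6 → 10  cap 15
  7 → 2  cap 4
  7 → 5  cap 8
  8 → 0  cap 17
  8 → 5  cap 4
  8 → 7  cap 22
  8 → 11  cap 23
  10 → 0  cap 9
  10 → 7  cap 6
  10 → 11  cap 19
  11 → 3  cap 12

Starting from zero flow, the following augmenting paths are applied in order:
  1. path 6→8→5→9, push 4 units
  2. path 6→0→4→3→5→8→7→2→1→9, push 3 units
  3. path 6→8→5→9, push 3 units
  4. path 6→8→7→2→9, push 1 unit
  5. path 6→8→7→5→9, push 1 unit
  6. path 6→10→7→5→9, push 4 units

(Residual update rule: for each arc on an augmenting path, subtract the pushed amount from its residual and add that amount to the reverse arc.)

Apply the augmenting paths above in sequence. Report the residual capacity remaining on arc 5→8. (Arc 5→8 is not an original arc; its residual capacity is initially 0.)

Residual capacity of (5,8): 4

after path 1 (6→8→5→9, push 4): res(5,8)=4
after path 2 (6→0→4→3→5→8→7→2→1→9, push 3): res(5,8)=1
after path 3 (6→8→5→9, push 3): res(5,8)=4
after path 4 (6→8→7→2→9, push 1): res(5,8)=4
after path 5 (6→8→7→5→9, push 1): res(5,8)=4
after path 6 (6→10→7→5→9, push 4): res(5,8)=4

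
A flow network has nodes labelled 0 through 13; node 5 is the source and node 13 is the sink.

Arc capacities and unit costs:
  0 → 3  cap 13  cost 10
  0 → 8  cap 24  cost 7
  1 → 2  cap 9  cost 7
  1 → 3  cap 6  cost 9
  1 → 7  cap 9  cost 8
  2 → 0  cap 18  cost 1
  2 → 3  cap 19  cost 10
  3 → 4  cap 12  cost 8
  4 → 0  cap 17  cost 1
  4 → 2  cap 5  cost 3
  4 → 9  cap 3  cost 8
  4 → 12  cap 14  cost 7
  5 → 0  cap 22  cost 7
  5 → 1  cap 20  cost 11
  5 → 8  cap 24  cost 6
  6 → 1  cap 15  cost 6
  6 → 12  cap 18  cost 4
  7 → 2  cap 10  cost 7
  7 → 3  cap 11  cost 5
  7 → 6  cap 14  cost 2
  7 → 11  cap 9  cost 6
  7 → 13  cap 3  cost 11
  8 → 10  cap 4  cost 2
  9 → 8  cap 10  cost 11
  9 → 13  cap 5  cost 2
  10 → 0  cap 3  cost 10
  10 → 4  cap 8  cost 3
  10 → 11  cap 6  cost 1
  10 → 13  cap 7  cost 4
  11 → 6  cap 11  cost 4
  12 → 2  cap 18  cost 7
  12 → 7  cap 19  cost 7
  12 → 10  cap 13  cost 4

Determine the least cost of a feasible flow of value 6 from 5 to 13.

Minimum cost for 6 units: 108

shortest-cost path #1: 5→8→10→13 push 4 @ unit cost 12 (adds 48)
shortest-cost path #2: 5→1→7→13 push 2 @ unit cost 30 (adds 60)
total cost = 108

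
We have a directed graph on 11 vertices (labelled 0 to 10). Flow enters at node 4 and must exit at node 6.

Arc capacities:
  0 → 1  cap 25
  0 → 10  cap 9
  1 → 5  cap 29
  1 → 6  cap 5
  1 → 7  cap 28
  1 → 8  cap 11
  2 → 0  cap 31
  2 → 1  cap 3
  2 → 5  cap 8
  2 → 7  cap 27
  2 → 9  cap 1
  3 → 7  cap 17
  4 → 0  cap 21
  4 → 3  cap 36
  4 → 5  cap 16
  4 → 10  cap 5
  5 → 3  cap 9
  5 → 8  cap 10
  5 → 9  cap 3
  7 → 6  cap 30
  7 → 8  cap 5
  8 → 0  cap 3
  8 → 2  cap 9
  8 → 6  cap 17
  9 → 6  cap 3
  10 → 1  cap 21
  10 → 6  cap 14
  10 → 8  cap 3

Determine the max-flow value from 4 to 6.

Maximum flow value: 56

augment #1: 4→10→6 bottleneck 5, total now 5
augment #2: 4→0→1→6 bottleneck 5, total now 10
augment #3: 4→0→10→6 bottleneck 9, total now 19
augment #4: 4→3→7→6 bottleneck 17, total now 36
augment #5: 4→5→8→6 bottleneck 10, total now 46
augment #6: 4→5→9→6 bottleneck 3, total now 49
augment #7: 4→0→1→7→6 bottleneck 7, total now 56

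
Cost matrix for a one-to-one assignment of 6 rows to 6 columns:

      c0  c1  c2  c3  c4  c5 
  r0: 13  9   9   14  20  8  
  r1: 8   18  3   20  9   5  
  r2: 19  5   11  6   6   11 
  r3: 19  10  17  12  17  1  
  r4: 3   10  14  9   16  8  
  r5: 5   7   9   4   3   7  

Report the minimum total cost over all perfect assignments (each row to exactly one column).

Minimum assignment cost: 25

optimal assignment: row0→col1 (cost 9), row1→col2 (cost 3), row2→col3 (cost 6), row3→col5 (cost 1), row4→col0 (cost 3), row5→col4 (cost 3)
total = 9 + 3 + 6 + 1 + 3 + 3 = 25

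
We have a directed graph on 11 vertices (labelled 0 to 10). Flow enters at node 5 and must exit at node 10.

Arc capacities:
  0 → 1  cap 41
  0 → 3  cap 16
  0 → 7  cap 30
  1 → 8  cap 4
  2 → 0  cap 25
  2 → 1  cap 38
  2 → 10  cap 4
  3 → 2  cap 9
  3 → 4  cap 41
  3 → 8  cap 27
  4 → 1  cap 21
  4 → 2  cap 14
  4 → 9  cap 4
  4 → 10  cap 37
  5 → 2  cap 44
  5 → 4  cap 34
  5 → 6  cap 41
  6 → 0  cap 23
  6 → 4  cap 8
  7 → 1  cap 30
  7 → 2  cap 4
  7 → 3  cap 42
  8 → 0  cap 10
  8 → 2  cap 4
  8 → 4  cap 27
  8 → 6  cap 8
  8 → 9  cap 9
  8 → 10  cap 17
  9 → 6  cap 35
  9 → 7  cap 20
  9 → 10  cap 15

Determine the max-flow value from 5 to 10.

Maximum flow value: 71

augment #1: 5→2→10 bottleneck 4, total now 4
augment #2: 5→4→10 bottleneck 34, total now 38
augment #3: 5→6→4→10 bottleneck 3, total now 41
augment #4: 5→2→1→8→10 bottleneck 4, total now 45
augment #5: 5→6→4→9→10 bottleneck 4, total now 49
augment #6: 5→2→0→3→8→10 bottleneck 13, total now 62
augment #7: 5→2→0→3→8→9→10 bottleneck 3, total now 65
augment #8: 5→2→0→7→3→8→9→10 bottleneck 6, total now 71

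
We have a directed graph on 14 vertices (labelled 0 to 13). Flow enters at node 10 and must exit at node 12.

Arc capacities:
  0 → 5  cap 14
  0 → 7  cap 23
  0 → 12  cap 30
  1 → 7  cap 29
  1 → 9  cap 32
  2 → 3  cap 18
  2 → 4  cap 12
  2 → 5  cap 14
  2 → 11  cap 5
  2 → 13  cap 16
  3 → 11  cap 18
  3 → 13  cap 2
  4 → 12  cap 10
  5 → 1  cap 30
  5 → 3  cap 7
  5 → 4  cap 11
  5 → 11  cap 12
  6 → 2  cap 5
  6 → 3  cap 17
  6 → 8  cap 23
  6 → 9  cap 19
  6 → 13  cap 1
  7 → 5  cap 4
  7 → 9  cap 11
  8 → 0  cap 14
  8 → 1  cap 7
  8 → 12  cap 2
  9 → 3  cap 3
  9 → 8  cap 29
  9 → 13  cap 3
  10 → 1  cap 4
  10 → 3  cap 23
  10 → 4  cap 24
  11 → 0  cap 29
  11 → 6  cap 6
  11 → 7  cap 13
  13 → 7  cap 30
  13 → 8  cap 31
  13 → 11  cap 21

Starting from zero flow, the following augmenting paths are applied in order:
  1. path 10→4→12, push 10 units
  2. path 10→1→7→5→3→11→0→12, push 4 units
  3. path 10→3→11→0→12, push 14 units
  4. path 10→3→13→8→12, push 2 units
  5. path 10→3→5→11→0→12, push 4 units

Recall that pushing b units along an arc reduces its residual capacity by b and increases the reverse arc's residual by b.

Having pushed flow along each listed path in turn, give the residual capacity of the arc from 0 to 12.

after path 1 (10→4→12, push 10): res(0,12)=30
after path 2 (10→1→7→5→3→11→0→12, push 4): res(0,12)=26
after path 3 (10→3→11→0→12, push 14): res(0,12)=12
after path 4 (10→3→13→8→12, push 2): res(0,12)=12
after path 5 (10→3→5→11→0→12, push 4): res(0,12)=8

Residual capacity of (0,12): 8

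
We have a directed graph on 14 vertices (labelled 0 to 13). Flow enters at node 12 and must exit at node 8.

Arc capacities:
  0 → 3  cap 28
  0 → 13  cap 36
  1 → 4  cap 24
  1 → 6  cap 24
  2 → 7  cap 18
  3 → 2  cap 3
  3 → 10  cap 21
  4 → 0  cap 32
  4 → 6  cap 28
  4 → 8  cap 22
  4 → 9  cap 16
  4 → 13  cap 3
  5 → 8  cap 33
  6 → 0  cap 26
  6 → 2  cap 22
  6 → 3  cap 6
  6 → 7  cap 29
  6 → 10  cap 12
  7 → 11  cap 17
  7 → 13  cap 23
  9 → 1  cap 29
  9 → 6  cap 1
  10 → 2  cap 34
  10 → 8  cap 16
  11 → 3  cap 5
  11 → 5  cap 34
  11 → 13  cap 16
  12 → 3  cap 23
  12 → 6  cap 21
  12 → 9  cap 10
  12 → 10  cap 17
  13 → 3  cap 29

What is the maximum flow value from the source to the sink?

Maximum flow value: 43

augment #1: 12→10→8 bottleneck 16, total now 16
augment #2: 12→9→1→4→8 bottleneck 10, total now 26
augment #3: 12→6→7→11→5→8 bottleneck 17, total now 43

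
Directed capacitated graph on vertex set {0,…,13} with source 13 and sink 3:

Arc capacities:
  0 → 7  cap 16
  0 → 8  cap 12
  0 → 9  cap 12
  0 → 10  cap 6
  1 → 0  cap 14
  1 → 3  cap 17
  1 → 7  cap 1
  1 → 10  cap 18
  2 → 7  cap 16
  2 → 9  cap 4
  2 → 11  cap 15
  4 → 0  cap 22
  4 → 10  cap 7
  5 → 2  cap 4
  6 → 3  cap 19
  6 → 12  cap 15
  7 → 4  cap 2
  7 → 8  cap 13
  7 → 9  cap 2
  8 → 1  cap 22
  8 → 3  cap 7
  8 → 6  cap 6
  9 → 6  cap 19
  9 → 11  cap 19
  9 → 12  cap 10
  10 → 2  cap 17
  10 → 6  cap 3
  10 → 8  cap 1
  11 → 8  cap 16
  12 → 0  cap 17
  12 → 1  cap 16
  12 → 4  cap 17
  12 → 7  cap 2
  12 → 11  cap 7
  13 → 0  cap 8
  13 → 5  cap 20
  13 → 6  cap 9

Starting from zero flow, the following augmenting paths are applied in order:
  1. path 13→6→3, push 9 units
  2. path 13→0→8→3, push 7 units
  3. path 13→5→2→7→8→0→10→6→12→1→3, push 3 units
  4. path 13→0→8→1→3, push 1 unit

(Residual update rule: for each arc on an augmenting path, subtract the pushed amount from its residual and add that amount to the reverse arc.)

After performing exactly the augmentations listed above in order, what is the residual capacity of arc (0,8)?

Residual capacity of (0,8): 7

after path 1 (13→6→3, push 9): res(0,8)=12
after path 2 (13→0→8→3, push 7): res(0,8)=5
after path 3 (13→5→2→7→8→0→10→6→12→1→3, push 3): res(0,8)=8
after path 4 (13→0→8→1→3, push 1): res(0,8)=7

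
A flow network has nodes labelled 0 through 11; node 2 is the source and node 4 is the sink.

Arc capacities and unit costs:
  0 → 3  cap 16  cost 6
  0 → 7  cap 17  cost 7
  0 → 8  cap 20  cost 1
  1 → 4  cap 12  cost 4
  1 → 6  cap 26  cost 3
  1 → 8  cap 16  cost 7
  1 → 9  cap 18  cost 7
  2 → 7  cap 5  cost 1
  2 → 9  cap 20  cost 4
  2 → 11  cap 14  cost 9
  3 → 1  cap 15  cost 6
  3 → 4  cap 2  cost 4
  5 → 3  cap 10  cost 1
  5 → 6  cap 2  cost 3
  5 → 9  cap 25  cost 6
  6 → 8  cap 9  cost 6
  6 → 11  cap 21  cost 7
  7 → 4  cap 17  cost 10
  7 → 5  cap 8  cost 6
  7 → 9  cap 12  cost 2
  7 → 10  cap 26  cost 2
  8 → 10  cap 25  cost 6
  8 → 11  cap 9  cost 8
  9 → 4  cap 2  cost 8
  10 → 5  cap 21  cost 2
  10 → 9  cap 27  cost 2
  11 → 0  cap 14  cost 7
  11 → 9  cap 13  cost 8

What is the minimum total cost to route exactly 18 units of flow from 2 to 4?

Minimum cost for 18 units: 419

shortest-cost path #1: 2→7→10→5→3→4 push 2 @ unit cost 10 (adds 20)
shortest-cost path #2: 2→7→4 push 3 @ unit cost 11 (adds 33)
shortest-cost path #3: 2→9→4 push 2 @ unit cost 12 (adds 24)
shortest-cost path #4: 2→11→0→3→5→10→7→4 push 2 @ unit cost 27 (adds 54)
shortest-cost path #5: 2→11→0→3→1→4 push 9 @ unit cost 32 (adds 288)
total cost = 419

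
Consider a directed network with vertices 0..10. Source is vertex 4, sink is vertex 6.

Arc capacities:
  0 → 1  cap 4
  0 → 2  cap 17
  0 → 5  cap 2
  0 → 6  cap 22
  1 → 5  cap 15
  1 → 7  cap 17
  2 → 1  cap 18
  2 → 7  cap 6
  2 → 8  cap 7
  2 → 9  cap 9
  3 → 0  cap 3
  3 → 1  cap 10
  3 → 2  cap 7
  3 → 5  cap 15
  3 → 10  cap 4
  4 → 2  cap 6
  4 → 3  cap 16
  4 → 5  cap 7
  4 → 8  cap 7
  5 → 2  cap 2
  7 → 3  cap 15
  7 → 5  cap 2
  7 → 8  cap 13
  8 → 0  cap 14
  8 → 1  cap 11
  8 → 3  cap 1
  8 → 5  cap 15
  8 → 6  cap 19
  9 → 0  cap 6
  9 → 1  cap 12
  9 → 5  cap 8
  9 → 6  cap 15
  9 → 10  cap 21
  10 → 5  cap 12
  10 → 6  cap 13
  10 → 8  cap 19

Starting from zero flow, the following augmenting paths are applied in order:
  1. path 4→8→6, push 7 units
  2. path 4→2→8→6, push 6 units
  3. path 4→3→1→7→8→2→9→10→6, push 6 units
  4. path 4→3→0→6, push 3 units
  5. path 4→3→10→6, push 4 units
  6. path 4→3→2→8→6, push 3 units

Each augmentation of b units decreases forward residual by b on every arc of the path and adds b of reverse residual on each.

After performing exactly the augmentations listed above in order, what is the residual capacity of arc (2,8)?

after path 1 (4→8→6, push 7): res(2,8)=7
after path 2 (4→2→8→6, push 6): res(2,8)=1
after path 3 (4→3→1→7→8→2→9→10→6, push 6): res(2,8)=7
after path 4 (4→3→0→6, push 3): res(2,8)=7
after path 5 (4→3→10→6, push 4): res(2,8)=7
after path 6 (4→3→2→8→6, push 3): res(2,8)=4

Residual capacity of (2,8): 4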